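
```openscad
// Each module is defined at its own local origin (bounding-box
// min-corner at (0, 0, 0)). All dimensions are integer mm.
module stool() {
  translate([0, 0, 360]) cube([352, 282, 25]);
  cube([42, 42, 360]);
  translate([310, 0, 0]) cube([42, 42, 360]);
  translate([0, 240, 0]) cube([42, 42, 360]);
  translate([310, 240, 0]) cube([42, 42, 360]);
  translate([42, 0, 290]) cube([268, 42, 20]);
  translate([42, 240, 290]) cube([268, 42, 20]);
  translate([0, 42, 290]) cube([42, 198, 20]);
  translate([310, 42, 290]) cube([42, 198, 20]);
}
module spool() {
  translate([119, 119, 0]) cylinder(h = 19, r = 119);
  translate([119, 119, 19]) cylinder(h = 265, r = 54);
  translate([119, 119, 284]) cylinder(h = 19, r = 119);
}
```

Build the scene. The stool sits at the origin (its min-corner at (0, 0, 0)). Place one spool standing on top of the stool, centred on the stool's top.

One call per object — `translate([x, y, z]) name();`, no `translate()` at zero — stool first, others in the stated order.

stool();
translate([57, 22, 385]) spool();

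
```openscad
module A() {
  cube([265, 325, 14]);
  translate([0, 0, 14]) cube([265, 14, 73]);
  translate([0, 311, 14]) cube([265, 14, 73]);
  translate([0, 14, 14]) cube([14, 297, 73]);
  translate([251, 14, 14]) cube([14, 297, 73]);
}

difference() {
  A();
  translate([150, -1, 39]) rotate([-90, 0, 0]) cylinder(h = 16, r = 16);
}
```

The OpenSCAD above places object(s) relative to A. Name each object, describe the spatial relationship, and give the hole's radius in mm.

The subtracted cylinder has r = 16 mm.

A is an open box. The open box has a circular hole through its front wall. The hole's radius is 16 mm.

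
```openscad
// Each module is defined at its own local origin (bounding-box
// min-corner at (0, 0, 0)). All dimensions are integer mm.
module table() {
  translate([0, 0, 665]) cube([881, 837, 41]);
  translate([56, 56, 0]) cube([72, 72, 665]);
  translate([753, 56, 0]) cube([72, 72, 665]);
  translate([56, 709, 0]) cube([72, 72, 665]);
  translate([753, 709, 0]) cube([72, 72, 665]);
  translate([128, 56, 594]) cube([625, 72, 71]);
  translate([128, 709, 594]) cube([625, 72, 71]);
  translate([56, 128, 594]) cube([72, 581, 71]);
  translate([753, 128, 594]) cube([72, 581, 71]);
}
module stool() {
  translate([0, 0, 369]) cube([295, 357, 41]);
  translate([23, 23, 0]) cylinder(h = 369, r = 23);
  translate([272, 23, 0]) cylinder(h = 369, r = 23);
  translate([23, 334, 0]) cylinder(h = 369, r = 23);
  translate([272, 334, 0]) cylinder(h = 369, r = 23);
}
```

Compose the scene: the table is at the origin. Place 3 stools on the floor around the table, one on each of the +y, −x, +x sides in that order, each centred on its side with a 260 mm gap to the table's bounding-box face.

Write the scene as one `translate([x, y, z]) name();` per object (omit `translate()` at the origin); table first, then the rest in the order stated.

table();
translate([293, 1097, 0]) stool();
translate([-555, 240, 0]) stool();
translate([1141, 240, 0]) stool();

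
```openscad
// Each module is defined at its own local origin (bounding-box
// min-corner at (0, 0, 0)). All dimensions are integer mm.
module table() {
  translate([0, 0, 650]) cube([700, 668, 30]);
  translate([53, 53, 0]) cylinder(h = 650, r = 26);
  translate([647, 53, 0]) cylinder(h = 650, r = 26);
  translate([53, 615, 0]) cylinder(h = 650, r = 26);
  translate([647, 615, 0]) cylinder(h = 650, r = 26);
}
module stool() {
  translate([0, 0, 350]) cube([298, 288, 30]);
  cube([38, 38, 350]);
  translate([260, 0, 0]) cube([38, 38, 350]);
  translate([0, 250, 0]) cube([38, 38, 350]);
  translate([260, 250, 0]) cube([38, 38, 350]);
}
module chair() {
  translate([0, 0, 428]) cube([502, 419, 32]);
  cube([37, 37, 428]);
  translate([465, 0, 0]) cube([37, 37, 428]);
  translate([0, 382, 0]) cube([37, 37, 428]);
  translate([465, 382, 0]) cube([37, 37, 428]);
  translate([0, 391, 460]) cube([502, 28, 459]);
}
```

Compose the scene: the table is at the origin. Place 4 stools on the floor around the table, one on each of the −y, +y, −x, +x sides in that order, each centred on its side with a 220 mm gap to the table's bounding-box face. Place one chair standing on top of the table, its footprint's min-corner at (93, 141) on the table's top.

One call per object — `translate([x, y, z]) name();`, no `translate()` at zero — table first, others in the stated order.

table();
translate([201, -508, 0]) stool();
translate([201, 888, 0]) stool();
translate([-518, 190, 0]) stool();
translate([920, 190, 0]) stool();
translate([93, 141, 680]) chair();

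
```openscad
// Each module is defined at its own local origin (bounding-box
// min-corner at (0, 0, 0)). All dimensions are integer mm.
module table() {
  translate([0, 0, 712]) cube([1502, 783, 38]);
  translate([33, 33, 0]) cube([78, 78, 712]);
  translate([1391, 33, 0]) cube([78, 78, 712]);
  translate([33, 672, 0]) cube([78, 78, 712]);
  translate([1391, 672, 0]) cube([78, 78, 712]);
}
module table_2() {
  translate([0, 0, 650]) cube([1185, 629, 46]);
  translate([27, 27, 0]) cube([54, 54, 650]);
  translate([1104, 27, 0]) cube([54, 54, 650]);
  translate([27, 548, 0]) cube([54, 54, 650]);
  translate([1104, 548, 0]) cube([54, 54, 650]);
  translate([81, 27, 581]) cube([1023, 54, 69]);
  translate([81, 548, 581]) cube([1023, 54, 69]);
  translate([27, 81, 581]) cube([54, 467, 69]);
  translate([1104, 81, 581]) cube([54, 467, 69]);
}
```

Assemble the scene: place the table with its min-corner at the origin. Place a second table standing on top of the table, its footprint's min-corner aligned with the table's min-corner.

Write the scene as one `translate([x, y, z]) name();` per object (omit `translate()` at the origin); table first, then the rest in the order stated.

table();
translate([0, 0, 750]) table_2();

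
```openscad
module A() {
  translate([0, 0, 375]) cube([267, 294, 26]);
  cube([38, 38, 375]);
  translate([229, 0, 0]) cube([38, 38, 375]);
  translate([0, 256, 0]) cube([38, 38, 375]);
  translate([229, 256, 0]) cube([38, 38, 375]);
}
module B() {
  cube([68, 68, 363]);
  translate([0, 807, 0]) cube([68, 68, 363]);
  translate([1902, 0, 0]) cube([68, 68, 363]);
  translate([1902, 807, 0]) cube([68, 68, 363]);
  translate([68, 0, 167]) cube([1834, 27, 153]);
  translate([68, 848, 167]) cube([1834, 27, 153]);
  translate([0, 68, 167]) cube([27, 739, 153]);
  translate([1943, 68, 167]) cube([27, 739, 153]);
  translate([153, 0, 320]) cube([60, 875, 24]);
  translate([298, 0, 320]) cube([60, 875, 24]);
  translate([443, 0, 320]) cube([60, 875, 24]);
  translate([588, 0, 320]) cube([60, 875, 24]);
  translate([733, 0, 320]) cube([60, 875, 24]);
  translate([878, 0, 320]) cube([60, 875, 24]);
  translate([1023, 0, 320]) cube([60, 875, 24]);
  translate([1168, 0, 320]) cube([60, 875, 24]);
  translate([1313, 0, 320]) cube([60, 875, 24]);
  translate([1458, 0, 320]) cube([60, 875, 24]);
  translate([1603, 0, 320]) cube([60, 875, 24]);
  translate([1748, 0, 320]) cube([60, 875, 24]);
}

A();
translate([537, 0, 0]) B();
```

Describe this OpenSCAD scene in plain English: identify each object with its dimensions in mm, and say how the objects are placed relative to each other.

A is a four-legged stool. The seat is a 267×294×26 mm slab whose top surface is at z = 401 mm; four square legs, each 38×38 mm in cross-section, run from the floor (z = 0) to the underside of the seat, each flush with a corner of the seat.

B is a bed frame 1970 mm long (x) by 875 mm wide (y). Four 68×68 mm corner posts, 363 mm tall, at the corners of the footprint. Four rails of 27 mm thickness and 153 mm height run between adjacent posts with their undersides at z = 167 mm, their outer faces flush with the outside of the frame (the two x-running rails run between the posts' inner faces; the two y-running rails run between the posts' inner faces). 12 slats, each 60 mm wide (x) and 24 mm thick, lie across the top of the two x-running rails, running the full 875 mm width of the frame in y; the slats are evenly spaced along x between the inner faces of the end posts with equal gaps (rounded down to the nearest mm) at the −x end and between each pair — any rounding remainder accumulates at the +x end.

The bed frame is on the floor beside the stool on its +x side.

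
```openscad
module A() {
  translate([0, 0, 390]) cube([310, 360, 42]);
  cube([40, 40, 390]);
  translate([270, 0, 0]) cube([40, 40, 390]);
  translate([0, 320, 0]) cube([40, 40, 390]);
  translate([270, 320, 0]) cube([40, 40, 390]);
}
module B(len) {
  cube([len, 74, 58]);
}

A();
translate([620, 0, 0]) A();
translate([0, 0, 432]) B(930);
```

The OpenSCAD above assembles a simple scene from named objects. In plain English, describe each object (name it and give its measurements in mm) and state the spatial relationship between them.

A is a four-legged stool. The seat is a 310×360×42 mm slab whose top surface is at z = 432 mm; four square legs, each 40×40 mm in cross-section, run from the floor (z = 0) to the underside of the seat, each flush with a corner of the seat.

B is a rectangular beam 930 mm long (x), 74 mm deep (y), 58 mm thick (z).

The beam spans the tops of two stools placed 310 mm apart, resting at z = 432 mm.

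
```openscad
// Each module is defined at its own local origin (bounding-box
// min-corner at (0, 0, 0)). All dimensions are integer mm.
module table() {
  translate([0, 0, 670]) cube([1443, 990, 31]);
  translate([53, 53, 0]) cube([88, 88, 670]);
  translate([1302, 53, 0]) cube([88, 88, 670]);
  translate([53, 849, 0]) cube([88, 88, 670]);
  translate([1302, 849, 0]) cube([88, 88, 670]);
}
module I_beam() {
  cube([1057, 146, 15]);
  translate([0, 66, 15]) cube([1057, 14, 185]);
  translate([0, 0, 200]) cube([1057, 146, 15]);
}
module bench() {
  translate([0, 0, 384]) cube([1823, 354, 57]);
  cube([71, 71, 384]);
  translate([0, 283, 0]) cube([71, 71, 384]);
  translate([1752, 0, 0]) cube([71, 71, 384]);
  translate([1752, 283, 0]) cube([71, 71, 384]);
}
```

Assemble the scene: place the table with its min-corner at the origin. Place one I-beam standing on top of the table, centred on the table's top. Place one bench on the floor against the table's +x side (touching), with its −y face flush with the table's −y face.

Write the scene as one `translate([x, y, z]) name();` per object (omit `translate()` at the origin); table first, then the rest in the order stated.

table();
translate([193, 422, 701]) I_beam();
translate([1443, 0, 0]) bench();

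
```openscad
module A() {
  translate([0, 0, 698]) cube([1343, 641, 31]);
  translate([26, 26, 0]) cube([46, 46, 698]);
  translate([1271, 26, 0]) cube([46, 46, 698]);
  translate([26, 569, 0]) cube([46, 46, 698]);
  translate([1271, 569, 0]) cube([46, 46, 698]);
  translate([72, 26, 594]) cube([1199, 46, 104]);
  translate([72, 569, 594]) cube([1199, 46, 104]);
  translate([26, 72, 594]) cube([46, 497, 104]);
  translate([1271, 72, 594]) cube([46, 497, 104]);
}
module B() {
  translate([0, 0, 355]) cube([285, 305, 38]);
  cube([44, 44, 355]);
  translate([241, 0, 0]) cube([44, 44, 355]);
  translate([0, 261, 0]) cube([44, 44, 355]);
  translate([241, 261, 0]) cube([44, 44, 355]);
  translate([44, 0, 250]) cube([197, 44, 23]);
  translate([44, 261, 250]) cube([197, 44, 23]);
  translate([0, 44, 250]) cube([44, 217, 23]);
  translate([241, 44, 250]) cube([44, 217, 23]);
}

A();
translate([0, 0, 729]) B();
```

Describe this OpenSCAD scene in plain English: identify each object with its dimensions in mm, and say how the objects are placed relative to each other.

A is a table with a 1343×641 mm rectangular top, 31 mm thick, top surface at z = 729 mm, supported by four 46×46 mm square legs, each inset 26 mm from the nearest pair of top edges, running from the floor. Four apron rails, 46 mm thick and 104 mm tall, run between adjacent legs with their top edges flush with the underside of the top and their outer faces flush with the legs' outer faces.

B is a four-legged stool. The seat is a 285×305×38 mm slab whose top surface is at z = 393 mm; four square legs, each 44×44 mm in cross-section, run from the floor (z = 0) to the underside of the seat, each flush with a corner of the seat. Four stretchers, 44 mm wide and 23 mm tall, connect adjacent legs with their undersides at z = 250 mm, each running between the inner faces of the legs it joins and aligned with the legs' outer faces on the other axis.

The stool is on top of the table.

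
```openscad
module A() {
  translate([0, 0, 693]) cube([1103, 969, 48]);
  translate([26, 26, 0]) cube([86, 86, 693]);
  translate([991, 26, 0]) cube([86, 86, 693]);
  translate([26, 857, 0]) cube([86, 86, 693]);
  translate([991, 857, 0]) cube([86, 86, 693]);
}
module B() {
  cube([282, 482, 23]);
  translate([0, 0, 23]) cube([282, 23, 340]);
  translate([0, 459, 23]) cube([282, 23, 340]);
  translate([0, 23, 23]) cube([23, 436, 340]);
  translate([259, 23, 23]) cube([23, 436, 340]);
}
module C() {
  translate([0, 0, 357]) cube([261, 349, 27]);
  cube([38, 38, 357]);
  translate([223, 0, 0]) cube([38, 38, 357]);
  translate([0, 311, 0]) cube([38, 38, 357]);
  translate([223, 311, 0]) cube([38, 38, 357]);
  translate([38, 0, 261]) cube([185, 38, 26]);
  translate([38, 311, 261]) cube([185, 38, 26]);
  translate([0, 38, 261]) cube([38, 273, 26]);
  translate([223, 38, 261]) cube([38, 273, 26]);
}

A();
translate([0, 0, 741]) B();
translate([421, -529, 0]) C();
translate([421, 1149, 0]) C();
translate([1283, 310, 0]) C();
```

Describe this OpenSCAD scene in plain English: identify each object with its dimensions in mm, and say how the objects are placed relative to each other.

A is a table with a 1103×969 mm rectangular top, 48 mm thick, top surface at z = 741 mm, supported by four 86×86 mm square legs, each inset 26 mm from the nearest pair of top edges, running from the floor.

B is an open-topped rectangular box: outside dimensions 282×482×363 mm, with a uniform wall and base thickness of 23 mm. The base is a full 282×482 slab on the floor; four walls sit on top of the base. The front and back walls (the −y and +y sides) span the full width; the two side walls fit between them.

C is a simple wooden stool: a rectangular seat 261 mm (x) by 349 mm (y), 27 mm thick, top face at z = 384 mm, on four square legs, each 38×38 mm in cross-section. The legs rest on z = 0, each flush with a corner of the seat. Four stretchers, 38 mm wide and 26 mm tall, connect adjacent legs with their undersides at z = 261 mm, each running between the inner faces of the legs it joins and aligned with the legs' outer faces on the other axis.

The open box is on top of the table. Three stools sit around the table at the −y, +y, +x sides.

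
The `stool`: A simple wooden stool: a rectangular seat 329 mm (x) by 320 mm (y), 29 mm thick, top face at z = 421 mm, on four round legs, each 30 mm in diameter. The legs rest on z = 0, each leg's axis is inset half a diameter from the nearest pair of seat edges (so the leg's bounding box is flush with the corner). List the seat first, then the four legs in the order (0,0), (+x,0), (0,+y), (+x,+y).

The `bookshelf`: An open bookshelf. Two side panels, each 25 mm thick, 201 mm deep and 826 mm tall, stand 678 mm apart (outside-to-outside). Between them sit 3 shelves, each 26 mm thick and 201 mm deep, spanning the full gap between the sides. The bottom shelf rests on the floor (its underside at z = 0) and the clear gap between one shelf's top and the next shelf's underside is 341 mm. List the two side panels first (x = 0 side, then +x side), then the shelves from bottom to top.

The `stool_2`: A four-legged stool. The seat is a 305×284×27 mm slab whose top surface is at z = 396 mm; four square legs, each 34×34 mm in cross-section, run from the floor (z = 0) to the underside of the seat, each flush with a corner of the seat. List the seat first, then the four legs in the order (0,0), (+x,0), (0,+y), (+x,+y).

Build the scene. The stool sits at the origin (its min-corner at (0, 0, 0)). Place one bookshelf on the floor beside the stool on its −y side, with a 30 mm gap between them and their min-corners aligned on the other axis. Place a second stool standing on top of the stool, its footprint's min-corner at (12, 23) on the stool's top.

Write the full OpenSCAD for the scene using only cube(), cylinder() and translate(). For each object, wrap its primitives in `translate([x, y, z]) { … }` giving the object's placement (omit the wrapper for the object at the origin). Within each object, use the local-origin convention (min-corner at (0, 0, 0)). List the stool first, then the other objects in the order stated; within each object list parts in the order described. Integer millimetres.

translate([0, 0, 392]) cube([329, 320, 29]);
translate([15, 15, 0]) cylinder(h = 392, r = 15);
translate([314, 15, 0]) cylinder(h = 392, r = 15);
translate([15, 305, 0]) cylinder(h = 392, r = 15);
translate([314, 305, 0]) cylinder(h = 392, r = 15);
translate([0, -231, 0]) {
  cube([25, 201, 826]);
  translate([653, 0, 0]) cube([25, 201, 826]);
  translate([25, 0, 0]) cube([628, 201, 26]);
  translate([25, 0, 367]) cube([628, 201, 26]);
  translate([25, 0, 734]) cube([628, 201, 26]);
}
translate([12, 23, 421]) {
  translate([0, 0, 369]) cube([305, 284, 27]);
  cube([34, 34, 369]);
  translate([271, 0, 0]) cube([34, 34, 369]);
  translate([0, 250, 0]) cube([34, 34, 369]);
  translate([271, 250, 0]) cube([34, 34, 369]);
}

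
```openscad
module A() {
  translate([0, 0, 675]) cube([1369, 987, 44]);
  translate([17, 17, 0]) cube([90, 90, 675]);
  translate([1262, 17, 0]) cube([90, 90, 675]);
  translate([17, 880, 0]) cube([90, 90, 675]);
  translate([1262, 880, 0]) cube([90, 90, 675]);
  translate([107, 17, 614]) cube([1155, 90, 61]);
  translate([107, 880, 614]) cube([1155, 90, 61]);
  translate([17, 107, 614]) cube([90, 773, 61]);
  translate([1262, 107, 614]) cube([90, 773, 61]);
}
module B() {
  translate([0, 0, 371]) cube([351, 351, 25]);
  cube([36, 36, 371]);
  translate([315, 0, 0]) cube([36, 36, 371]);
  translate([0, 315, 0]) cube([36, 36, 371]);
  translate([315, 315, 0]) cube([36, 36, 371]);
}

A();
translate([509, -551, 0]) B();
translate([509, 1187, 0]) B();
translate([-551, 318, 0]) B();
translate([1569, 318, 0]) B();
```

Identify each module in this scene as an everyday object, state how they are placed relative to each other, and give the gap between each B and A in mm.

Each stool's nearest face is 200 mm from the table's bounding box.

A is a table. B is a stool. Four stools sit around the table at the −y, +y, −x, +x sides. The gap between each stool and the table is 200 mm.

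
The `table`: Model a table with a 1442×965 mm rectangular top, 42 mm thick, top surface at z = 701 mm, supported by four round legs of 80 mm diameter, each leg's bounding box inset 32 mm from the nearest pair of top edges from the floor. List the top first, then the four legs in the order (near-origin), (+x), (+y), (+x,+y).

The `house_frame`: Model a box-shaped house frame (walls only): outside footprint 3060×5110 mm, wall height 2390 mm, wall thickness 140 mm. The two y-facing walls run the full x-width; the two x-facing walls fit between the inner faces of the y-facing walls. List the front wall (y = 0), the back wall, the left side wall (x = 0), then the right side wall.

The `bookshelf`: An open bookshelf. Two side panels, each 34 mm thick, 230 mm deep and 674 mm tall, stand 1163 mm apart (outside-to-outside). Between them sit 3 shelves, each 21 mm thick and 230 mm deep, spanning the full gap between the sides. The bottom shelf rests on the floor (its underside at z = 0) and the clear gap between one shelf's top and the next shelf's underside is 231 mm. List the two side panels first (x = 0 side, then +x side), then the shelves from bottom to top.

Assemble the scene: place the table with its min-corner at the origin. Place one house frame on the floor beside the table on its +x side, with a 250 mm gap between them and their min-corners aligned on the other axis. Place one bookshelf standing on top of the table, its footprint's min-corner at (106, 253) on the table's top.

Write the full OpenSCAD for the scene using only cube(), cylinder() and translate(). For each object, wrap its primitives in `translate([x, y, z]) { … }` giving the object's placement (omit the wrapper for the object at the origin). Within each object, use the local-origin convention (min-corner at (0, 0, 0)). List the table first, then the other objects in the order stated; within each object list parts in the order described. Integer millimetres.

translate([0, 0, 659]) cube([1442, 965, 42]);
translate([72, 72, 0]) cylinder(h = 659, r = 40);
translate([1370, 72, 0]) cylinder(h = 659, r = 40);
translate([72, 893, 0]) cylinder(h = 659, r = 40);
translate([1370, 893, 0]) cylinder(h = 659, r = 40);
translate([1692, 0, 0]) {
  cube([3060, 140, 2390]);
  translate([0, 4970, 0]) cube([3060, 140, 2390]);
  translate([0, 140, 0]) cube([140, 4830, 2390]);
  translate([2920, 140, 0]) cube([140, 4830, 2390]);
}
translate([106, 253, 701]) {
  cube([34, 230, 674]);
  translate([1129, 0, 0]) cube([34, 230, 674]);
  translate([34, 0, 0]) cube([1095, 230, 21]);
  translate([34, 0, 252]) cube([1095, 230, 21]);
  translate([34, 0, 504]) cube([1095, 230, 21]);
}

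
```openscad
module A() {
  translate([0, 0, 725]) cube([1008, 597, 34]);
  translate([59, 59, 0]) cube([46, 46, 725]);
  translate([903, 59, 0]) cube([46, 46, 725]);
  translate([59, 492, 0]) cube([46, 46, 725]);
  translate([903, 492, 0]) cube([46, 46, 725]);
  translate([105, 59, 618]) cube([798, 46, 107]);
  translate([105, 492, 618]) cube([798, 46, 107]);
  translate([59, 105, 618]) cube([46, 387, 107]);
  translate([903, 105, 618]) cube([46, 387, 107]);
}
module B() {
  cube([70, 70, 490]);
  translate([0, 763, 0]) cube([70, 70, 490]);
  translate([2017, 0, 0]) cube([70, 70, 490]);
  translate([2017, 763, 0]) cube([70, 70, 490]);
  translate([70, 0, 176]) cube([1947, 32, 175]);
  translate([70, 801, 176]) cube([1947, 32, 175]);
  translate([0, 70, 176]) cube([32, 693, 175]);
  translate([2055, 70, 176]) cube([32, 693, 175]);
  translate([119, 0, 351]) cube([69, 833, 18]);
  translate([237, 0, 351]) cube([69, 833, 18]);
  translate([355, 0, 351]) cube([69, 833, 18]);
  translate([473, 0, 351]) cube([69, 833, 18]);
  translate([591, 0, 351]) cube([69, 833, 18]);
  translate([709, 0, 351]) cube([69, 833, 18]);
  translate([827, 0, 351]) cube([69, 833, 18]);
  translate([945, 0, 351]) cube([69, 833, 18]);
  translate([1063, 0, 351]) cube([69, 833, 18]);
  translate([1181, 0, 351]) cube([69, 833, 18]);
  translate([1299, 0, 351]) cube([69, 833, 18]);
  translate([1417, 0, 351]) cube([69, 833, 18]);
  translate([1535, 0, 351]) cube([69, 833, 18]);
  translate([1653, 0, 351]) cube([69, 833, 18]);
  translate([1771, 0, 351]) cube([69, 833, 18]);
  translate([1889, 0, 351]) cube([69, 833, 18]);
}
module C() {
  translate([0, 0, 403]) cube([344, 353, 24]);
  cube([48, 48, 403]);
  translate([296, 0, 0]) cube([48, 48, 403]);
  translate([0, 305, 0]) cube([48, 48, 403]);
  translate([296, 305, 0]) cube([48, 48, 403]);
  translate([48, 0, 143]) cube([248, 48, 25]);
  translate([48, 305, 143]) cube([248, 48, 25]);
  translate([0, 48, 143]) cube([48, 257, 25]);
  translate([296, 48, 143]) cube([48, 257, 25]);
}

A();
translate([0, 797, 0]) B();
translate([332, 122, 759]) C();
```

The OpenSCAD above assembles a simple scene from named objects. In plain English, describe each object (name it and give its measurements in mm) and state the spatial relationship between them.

A is a table: top 1008 mm (x) × 597 mm (y), 34 mm thick, upper face at z = 759 mm, on four 46×46 mm square legs, each inset 59 mm from the nearest pair of top edges, running from z = 0 to the bottom of the top. Four apron rails, 46 mm thick and 107 mm tall, run between adjacent legs with their top edges flush with the underside of the top and their outer faces flush with the legs' outer faces.

B is a bed frame 2087 mm long (x) by 833 mm wide (y). Four 70×70 mm corner posts, 490 mm tall, at the corners of the footprint. Four rails of 32 mm thickness and 175 mm height run between adjacent posts with their undersides at z = 176 mm, their outer faces flush with the outside of the frame (the two x-running rails run between the posts' inner faces; the two y-running rails run between the posts' inner faces). 16 slats, each 69 mm wide (x) and 18 mm thick, lie across the top of the two x-running rails, running the full 833 mm width of the frame in y; the slats are evenly spaced along x between the inner faces of the end posts with equal gaps (rounded down to the nearest mm) at the −x end and between each pair — any rounding remainder accumulates at the +x end.

C is a four-legged stool. The seat is 344×353 mm, 24 mm thick, top at z = 427 mm. It stands on four square legs, each 48×48 mm in cross-section, from z = 0 to the seat underside, each flush with a corner of the seat. Four stretchers, 48 mm wide and 25 mm tall, connect adjacent legs with their undersides at z = 143 mm, each running between the inner faces of the legs it joins and aligned with the legs' outer faces on the other axis.

The bed frame is on the floor beside the table on its +y side. The stool is on top of the table, centred.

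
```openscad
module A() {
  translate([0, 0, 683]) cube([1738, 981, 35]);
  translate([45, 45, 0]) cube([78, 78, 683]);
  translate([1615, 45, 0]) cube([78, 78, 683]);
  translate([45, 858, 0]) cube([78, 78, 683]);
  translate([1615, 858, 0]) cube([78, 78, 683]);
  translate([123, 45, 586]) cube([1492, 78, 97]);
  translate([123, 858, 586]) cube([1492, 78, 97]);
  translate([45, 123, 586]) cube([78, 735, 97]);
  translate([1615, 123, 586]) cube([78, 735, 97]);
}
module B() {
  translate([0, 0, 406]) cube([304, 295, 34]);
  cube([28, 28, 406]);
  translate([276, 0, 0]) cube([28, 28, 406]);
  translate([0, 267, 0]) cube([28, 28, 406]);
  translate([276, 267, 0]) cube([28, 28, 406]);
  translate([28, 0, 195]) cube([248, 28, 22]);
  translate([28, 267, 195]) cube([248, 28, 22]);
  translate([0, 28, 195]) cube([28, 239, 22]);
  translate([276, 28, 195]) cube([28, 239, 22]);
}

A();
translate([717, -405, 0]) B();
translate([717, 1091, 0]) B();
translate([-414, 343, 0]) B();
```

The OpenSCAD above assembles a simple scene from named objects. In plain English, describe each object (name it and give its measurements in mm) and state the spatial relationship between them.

A is a rectangular dining table. The top is 1738×981×35 mm with its upper surface at z = 718 mm. It stands on four 78×78 mm square legs, each inset 45 mm from the nearest pair of top edges, running from the floor to the underside of the top. Four apron rails, 78 mm thick and 97 mm tall, run between adjacent legs with their top edges flush with the underside of the top and their outer faces flush with the legs' outer faces.

B is a simple wooden stool: a rectangular seat 304 mm (x) by 295 mm (y), 34 mm thick, top face at z = 440 mm, on four square legs, each 28×28 mm in cross-section. The legs rest on z = 0, each flush with a corner of the seat. Four stretchers, 28 mm wide and 22 mm tall, connect adjacent legs with their undersides at z = 195 mm, each running between the inner faces of the legs it joins and aligned with the legs' outer faces on the other axis.

Three stools sit around the table at the −y, +y, −x sides.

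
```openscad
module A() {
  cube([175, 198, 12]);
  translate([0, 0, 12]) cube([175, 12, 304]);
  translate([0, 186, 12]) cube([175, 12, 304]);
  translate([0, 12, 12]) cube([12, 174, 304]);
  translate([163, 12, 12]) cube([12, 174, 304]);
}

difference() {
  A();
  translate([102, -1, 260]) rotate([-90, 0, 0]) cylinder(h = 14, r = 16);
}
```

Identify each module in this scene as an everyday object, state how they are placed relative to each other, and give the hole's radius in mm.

The subtracted cylinder has r = 16 mm.

A is an open box. The open box has a circular hole through its front wall. The hole's radius is 16 mm.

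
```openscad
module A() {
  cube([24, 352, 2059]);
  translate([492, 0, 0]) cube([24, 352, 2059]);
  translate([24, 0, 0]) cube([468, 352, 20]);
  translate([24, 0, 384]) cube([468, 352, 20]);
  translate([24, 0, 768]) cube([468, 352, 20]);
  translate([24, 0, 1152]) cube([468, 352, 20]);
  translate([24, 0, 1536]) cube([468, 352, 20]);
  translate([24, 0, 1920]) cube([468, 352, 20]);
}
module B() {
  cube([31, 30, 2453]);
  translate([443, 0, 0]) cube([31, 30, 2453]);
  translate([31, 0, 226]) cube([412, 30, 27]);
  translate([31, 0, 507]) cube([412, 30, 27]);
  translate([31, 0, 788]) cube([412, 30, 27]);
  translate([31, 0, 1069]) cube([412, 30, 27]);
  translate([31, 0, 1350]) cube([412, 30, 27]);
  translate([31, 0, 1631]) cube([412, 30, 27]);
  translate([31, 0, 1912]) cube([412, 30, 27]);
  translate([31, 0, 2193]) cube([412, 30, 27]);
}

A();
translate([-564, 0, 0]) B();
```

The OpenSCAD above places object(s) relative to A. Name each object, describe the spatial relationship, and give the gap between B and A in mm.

A is a bookshelf. B is a ladder. The ladder is on the floor beside the bookshelf on its −x side. The gap between the ladder and the bookshelf is 90 mm.

The ladder's nearest face is 90 mm from the bookshelf's −x face.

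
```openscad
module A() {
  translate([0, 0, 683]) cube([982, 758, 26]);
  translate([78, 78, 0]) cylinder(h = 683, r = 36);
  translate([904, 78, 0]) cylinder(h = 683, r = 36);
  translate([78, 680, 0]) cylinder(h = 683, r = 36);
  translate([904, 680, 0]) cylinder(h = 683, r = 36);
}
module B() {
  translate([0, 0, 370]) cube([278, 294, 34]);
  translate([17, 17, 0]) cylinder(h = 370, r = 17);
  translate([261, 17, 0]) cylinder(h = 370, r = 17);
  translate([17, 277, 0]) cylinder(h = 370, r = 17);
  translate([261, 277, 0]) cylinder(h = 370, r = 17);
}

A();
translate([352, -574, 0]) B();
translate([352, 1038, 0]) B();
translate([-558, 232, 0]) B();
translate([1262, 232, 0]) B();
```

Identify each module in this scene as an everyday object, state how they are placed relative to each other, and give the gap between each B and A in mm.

Each stool's nearest face is 280 mm from the table's bounding box.

A is a table. B is a stool. Four stools sit around the table at the −y, +y, −x, +x sides. The gap between each stool and the table is 280 mm.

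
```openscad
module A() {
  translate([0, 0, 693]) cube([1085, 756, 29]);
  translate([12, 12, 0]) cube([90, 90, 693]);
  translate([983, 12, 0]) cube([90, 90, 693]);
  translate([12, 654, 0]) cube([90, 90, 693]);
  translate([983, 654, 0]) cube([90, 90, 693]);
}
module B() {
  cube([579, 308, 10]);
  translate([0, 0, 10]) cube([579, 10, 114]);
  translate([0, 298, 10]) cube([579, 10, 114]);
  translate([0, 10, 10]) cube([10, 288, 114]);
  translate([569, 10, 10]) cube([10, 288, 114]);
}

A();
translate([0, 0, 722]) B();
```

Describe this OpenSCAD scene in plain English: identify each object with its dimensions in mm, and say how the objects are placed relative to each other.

A is a table: top 1085 mm (x) × 756 mm (y), 29 mm thick, upper face at z = 722 mm, on four 90×90 mm square legs, each inset 12 mm from the nearest pair of top edges, running from z = 0 to the bottom of the top.

B is an open storage box with external size 579×308×124 mm and wall thickness 10 mm (the base is also 10 mm thick). The base covers the whole footprint; the four walls stand on the base, with the y-facing walls full-width and the x-facing walls fitting between their inner faces.

The open box is on top of the table.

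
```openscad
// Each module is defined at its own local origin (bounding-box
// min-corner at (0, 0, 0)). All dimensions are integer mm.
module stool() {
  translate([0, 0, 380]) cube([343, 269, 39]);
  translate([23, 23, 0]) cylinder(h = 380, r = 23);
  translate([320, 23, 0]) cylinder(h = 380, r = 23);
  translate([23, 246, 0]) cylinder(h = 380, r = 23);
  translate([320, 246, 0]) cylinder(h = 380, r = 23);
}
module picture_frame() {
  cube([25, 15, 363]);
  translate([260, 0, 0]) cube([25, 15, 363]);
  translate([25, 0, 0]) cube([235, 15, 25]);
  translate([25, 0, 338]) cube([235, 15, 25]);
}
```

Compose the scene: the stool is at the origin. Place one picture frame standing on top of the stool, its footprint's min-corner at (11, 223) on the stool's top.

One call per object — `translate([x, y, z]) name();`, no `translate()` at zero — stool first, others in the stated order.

stool();
translate([11, 223, 419]) picture_frame();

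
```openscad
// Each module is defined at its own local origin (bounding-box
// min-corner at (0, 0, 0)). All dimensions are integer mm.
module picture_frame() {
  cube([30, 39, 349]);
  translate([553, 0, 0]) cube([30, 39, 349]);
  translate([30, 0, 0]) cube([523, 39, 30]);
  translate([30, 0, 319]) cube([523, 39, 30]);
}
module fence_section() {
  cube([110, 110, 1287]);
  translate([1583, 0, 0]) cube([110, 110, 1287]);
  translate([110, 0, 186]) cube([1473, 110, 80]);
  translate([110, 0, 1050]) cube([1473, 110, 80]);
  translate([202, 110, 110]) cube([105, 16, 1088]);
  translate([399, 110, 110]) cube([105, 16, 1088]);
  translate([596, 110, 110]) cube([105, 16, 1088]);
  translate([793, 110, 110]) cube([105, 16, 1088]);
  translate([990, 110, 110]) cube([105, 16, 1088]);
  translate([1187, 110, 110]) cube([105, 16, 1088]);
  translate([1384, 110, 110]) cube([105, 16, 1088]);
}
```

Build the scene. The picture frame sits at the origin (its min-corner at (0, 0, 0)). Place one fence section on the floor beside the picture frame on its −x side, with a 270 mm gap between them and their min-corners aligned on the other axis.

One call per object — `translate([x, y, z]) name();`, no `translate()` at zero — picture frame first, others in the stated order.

picture_frame();
translate([-1963, 0, 0]) fence_section();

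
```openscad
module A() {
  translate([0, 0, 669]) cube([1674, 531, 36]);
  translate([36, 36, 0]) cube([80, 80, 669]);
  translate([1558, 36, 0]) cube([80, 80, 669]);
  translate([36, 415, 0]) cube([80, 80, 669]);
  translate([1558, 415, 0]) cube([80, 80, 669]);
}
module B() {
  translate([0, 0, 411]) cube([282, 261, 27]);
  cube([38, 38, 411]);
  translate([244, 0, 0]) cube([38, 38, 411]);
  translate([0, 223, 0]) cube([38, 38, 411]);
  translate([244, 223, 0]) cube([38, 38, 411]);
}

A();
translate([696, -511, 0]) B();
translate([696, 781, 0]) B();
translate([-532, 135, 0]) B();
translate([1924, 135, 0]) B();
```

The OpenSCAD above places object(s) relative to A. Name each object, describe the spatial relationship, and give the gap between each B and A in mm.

A is a table. B is a stool. Four stools sit around the table at the −y, +y, −x, +x sides. The gap between each stool and the table is 250 mm.

Each stool's nearest face is 250 mm from the table's bounding box.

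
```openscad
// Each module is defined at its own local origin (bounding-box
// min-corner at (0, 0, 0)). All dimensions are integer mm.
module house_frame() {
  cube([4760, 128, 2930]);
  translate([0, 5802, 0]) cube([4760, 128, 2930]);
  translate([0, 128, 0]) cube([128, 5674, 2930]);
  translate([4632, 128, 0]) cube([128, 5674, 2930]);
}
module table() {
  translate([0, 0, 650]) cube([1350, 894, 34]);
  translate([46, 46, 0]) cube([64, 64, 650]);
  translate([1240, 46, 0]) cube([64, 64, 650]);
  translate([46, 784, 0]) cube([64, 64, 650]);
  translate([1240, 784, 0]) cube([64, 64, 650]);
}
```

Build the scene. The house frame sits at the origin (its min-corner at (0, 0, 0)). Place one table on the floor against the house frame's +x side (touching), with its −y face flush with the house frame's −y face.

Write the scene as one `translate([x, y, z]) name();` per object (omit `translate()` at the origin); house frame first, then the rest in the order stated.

house_frame();
translate([4760, 0, 0]) table();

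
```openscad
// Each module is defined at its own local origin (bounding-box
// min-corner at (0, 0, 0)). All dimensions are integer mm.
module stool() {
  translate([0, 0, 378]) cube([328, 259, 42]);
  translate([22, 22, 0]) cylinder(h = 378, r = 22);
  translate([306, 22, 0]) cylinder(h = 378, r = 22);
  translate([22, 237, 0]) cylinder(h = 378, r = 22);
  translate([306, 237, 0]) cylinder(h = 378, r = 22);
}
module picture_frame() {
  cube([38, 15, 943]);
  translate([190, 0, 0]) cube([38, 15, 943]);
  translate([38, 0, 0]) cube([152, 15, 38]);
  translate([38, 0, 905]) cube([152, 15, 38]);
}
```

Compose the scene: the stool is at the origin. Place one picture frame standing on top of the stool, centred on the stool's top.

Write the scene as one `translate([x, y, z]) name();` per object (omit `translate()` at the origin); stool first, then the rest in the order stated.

stool();
translate([50, 122, 420]) picture_frame();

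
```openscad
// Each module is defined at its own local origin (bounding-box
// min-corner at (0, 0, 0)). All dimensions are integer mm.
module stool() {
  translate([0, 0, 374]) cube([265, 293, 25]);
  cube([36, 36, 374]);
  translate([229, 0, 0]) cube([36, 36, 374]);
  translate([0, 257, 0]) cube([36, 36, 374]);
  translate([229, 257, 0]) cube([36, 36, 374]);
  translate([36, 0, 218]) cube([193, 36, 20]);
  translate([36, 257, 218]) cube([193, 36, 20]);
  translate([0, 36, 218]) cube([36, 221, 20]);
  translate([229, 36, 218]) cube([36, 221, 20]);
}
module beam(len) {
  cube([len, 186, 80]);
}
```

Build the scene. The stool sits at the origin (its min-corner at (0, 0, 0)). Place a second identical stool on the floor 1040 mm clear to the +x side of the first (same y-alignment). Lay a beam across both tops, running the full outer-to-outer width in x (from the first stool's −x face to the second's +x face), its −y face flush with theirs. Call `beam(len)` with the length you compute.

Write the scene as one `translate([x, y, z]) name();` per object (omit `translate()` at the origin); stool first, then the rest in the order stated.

stool();
translate([1305, 0, 0]) stool();
translate([0, 0, 399]) beam(1570);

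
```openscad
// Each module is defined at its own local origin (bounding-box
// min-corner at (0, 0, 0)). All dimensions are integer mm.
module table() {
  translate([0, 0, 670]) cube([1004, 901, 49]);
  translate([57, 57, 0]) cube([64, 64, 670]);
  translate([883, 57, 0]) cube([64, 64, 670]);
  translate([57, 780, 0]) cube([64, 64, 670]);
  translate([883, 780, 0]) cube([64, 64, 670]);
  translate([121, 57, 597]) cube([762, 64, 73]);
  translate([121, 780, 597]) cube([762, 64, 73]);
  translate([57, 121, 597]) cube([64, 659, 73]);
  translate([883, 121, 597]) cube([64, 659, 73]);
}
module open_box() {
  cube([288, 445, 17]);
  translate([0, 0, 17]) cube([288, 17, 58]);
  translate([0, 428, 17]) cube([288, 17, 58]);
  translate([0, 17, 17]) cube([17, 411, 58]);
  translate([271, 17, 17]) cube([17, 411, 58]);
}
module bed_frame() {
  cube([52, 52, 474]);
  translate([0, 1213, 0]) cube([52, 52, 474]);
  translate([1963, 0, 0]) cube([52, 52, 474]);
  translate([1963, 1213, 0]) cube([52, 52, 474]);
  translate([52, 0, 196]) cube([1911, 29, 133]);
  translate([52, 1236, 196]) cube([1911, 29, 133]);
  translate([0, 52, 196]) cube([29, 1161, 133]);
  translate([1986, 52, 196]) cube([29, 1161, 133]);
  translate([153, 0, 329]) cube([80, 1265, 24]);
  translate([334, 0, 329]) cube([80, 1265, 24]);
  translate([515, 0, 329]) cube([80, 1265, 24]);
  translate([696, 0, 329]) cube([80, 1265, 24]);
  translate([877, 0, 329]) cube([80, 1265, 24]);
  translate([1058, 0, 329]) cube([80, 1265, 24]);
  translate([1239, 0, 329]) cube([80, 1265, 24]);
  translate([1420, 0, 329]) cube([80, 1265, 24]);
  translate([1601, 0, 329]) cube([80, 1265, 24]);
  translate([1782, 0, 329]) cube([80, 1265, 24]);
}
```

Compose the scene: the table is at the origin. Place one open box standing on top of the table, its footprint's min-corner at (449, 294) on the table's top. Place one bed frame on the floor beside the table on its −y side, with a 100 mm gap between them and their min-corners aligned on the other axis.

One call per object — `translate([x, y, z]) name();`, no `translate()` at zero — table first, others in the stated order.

table();
translate([449, 294, 719]) open_box();
translate([0, -1365, 0]) bed_frame();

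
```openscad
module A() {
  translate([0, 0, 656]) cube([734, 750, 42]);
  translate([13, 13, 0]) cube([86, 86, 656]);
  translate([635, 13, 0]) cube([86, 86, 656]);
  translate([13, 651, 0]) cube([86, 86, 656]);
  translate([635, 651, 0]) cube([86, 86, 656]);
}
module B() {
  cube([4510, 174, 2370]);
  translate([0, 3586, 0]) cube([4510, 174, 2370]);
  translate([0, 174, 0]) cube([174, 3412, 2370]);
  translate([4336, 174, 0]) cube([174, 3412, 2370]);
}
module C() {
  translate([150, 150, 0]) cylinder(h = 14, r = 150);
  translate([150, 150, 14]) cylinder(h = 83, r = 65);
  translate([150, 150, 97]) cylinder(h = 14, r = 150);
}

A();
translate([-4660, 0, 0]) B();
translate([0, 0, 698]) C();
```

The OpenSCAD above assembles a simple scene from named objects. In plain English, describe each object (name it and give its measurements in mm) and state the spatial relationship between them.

A is a rectangular dining table. The top is 734×750×42 mm with its upper surface at z = 698 mm. It stands on four 86×86 mm square legs, each inset 13 mm from the nearest pair of top edges, running from the floor to the underside of the top.

B is a box-shaped house frame (walls only): outside footprint 4510×3760 mm, wall height 2370 mm, wall thickness 174 mm. The two y-facing walls run the full x-width; the two x-facing walls fit between the inner faces of the y-facing walls.

C is a spool: two coaxial disc flanges of radius 150 mm and thickness 14 mm, joined by a core cylinder of radius 65 mm and height 83 mm. The lower flange rests on z = 0 and the three cylinders share a vertical axis.

The house frame is on the floor beside the table on its −x side. The spool is on top of the table.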